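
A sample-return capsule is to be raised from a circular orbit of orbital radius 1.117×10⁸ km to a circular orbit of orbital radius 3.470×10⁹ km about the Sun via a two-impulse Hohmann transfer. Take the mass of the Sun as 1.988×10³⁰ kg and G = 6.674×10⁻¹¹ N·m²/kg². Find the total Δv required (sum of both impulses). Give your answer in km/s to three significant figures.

Δv_total ≈ 18.1 km/s

μ = GM = 6.674×10⁻¹¹ × 1.988×10³⁰ = 1.327×10²⁰ m³/s².
r₁ = 1.117×10⁸ km = 1.117×10¹¹ m.
r₂ = 3.470×10⁹ km = 3.470×10¹² m.
Transfer ellipse a_t = (r₁ + r₂)/2 = 1.791×10¹² m.
At r₁: circular v_c1 = √(μ/r₁) = 34460 m/s; transfer-perihelion v_p = √[μ(2/r₁ − 1/a_t)] = 47970 m/s.
Δv₁ = v_p − v_c1 = 13510 m/s.
At r₂: circular v_c2 = √(μ/r₂) = 6184 m/s; transfer-aphelion v_a = √[μ(2/r₂ − 1/a_t)] = 1544 m/s.
Δv₂ = v_c2 − v_a = 4639 m/s.
Total Δv = Δv₁ + Δv₂ = 18150 m/s = 18.15 km/s.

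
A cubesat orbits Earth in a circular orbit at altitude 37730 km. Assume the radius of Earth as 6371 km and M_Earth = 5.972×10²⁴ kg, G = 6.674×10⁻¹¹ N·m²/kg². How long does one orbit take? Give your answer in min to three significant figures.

μ = GM = 6.674×10⁻¹¹ × 5.972×10²⁴ = 3.986×10¹⁴ m³/s².
r = 6371 + 37730 = 44101 km = 4.4101×10⁷ m.
Kepler's third law: T = 2π√(r³/μ) = 2π√((4.410×10⁷)³ / 3.986×10¹⁴).
r³/μ = 2.152×10⁸ s², so T = 2π × 1.467×10⁴ = 9.217×10⁴ s.
Converting: 9.217×10⁴ s ÷ 60.00 = 1536 min.

T ≈ 1540 min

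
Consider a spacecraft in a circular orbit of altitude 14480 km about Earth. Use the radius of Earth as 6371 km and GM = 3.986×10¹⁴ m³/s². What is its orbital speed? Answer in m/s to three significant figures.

v ≈ 4370 m/s

r = 6371 + 14480 = 20851 km = 2.0851×10⁷ m.
For a circular orbit v = √(μ/r) = √(3.986×10¹⁴ / 2.085×10⁷) = √(1.912×10⁷) = 4372 m/s.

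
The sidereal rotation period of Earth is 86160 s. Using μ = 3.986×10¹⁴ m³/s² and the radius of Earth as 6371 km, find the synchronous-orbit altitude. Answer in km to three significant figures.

h_sync ≈ 35800 km

A synchronous orbit has period T, so by Kepler's third law a = (μT²/4π²)^(1/3).
μT²/4π² = 3.986×10¹⁴ × (8.616×10⁴)² / 39.48 = 7.495×10²² m³.
a = 4.216×10⁷ m = 42163 km.
Altitude h = a − R = 42163 − 6371 = 35792 km.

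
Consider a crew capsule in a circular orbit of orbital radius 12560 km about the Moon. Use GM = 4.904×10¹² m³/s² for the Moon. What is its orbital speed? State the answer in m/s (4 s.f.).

r = 12560 km = 1.256×10⁷ m.
For a circular orbit v = √(μ/r) = √(4.904×10¹² / 1.256×10⁷) = √(3.904×10⁵) = 624.9 m/s.

v ≈ 624.9 m/s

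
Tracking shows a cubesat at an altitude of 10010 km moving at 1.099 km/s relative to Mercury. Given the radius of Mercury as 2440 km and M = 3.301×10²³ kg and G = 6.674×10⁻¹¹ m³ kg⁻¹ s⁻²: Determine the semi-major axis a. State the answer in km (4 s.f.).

a ≈ 9450 km

μ = GM = 6.674×10⁻¹¹ × 3.301×10²³ = 2.203×10¹³ m³/s².
r = 2440 + 10010 = 12450 km = 1.245×10⁷ m.
Specific orbital energy ε = v²/2 − μ/r = (1099)²/2 − 2.203×10¹³/1.245×10⁷ = -1.166×10⁶ J/kg.
Since ε = −μ/(2a), a = −μ/(2ε) = 9.450×10⁶ m = 9450.1 km.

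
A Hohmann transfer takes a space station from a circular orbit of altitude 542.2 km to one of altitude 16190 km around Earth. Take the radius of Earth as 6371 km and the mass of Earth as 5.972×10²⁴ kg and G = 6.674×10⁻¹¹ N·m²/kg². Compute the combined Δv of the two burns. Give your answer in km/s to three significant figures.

μ = GM = 6.674×10⁻¹¹ × 5.972×10²⁴ = 3.986×10¹⁴ m³/s².
r₁ = 6371 + 542.2 = 6913.2 km = 6.9132×10⁶ m.
r₂ = 6371 + 16190 = 22561 km = 2.2561×10⁷ m.
Transfer ellipse a_t = (r₁ + r₂)/2 = 1.474×10⁷ m.
At r₁: circular v_c1 = √(μ/r₁) = 7593 m/s; transfer-perigee v_p = √[μ(2/r₁ − 1/a_t)] = 9395 m/s.
Δv₁ = v_p − v_c1 = 1802 m/s.
At r₂: circular v_c2 = √(μ/r₂) = 4203 m/s; transfer-apogee v_a = √[μ(2/r₂ − 1/a_t)] = 2879 m/s.
Δv₂ = v_c2 − v_a = 1324 m/s.
Total Δv = Δv₁ + Δv₂ = 3126 m/s = 3.126 km/s.

Δv_total ≈ 3.13 km/s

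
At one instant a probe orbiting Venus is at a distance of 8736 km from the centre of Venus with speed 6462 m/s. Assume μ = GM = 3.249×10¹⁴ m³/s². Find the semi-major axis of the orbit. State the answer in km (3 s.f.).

a ≈ 9960 km

r = 8.736×10⁶ m.
Specific orbital energy ε = v²/2 − μ/r = (6462)²/2 − 3.249×10¹⁴/8.736×10⁶ = -1.631×10⁷ J/kg.
Since ε = −μ/(2a), a = −μ/(2ε) = 9.959×10⁶ m = 9958.8 km.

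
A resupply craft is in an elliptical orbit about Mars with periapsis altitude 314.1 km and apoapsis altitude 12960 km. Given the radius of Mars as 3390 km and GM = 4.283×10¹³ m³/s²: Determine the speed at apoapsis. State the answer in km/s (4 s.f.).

r_p = 3390 + 314.1 = 3704.1 km = 3.7041×10⁶ m.
r_a = 3390 + 12960 = 16350 km = 1.6350×10⁷ m.
Semi-major axis a = (r_p + r_a)/2 = 10027 km = 1.003×10⁷ m.
Vis-viva: v² = μ(2/r − 1/a) = 4.283×10¹³ × (1.223×10⁻⁷ − 9.973×10⁻⁸) = 9.677×10⁵ m²/s².
v = 983.7 m/s = 0.9837 km/s.

v ≈ 0.9837 km/s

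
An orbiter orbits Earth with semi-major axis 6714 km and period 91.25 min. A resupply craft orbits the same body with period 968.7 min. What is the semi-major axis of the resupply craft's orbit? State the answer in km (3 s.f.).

Kepler's third law: a³ ∝ T², so a₂ = a₁ (T₂/T₁)^(2/3).
T₂/T₁ = 10.62, (T₂/T₁)^(2/3) = 4.830.
a₂ = 6714 × 4.830 = 32430 km.

a₂ ≈ 32400 km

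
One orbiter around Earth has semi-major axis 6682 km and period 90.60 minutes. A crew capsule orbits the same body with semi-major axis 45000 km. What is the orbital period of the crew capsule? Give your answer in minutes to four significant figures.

Kepler's third law: T² ∝ a³, so T₂ = T₁ (a₂/a₁)^(3/2).
a₂/a₁ = 6.735, (a₂/a₁)^(3/2) = 17.48.
T₂ = 90.60 × 17.48 = 1583 minutes.

T₂ ≈ 1583 minutes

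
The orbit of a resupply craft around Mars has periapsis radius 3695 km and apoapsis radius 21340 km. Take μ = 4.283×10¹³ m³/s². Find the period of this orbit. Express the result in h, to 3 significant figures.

T ≈ 11.8 h

Semi-major axis a = (r_p + r_a)/2 = (3695.0 + 21340)/2 = 12518 km = 1.252×10⁷ m.
By Kepler's third law T = 2π√(a³/μ) = 2π × 6.767×10³ = 4.252×10⁴ s.
= 11.81 h.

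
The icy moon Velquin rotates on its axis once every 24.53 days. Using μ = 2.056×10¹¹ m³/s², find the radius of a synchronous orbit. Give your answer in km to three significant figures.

r_sync ≈ 28600 km

T = 24.53 days = 2.119×10⁶ s.
A synchronous orbit has period T, so by Kepler's third law a = (μT²/4π²)^(1/3).
μT²/4π² = 2.056×10¹¹ × (2.119×10⁶)² / 39.48 = 2.339×10²² m³.
a = 2.860×10⁷ m = 28600 km.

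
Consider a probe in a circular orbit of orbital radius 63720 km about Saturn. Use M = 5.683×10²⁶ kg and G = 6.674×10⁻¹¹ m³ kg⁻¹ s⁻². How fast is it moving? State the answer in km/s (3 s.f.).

v ≈ 24.4 km/s

μ = GM = 6.674×10⁻¹¹ × 5.683×10²⁶ = 3.793×10¹⁶ m³/s².
r = 63720 km = 6.372×10⁷ m.
For a circular orbit v = √(μ/r) = √(3.793×10¹⁶ / 6.372×10⁷) = √(5.952×10⁸) = 24400 m/s.
That is 24.40 km/s.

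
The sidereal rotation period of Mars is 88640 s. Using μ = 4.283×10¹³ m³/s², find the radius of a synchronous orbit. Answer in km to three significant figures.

A synchronous orbit has period T, so by Kepler's third law a = (μT²/4π²)^(1/3).
μT²/4π² = 4.283×10¹³ × (8.864×10⁴)² / 39.48 = 8.524×10²¹ m³.
a = 2.043×10⁷ m = 20428 km.

r_sync ≈ 20400 km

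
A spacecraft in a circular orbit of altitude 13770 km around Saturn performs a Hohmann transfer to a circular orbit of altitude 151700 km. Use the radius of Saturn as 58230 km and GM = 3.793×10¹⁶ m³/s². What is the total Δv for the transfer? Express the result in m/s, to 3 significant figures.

Δv_total ≈ 8890 m/s

r₁ = 58230 + 13770 = 72000 km = 7.2000×10⁷ m.
r₂ = 58230 + 151700 = 209930 km = 2.0993×10⁸ m.
Transfer ellipse a_t = (r₁ + r₂)/2 = 1.410×10⁸ m.
At r₁: circular v_c1 = √(μ/r₁) = 22950 m/s; transfer-perikrone v_p = √[μ(2/r₁ − 1/a_t)] = 28010 m/s.
Δv₁ = v_p − v_c1 = 5057 m/s.
At r₂: circular v_c2 = √(μ/r₂) = 13440 m/s; transfer-apokrone v_a = √[μ(2/r₂ − 1/a_t)] = 9606 m/s.
Δv₂ = v_c2 − v_a = 3835 m/s.
Total Δv = Δv₁ + Δv₂ = 8893 m/s.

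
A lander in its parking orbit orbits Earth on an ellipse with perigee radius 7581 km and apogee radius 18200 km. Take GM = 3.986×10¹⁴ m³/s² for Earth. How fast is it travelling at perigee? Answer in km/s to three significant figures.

Semi-major axis a = (r_p + r_a)/2 = 12890 km = 1.289×10⁷ m.
Vis-viva: v² = μ(2/r − 1/a) = 3.986×10¹⁴ × (2.638×10⁻⁷ − 7.758×10⁻⁸) = 7.424×10⁷ m²/s².
v = 8616 m/s = 8.616 km/s.

v ≈ 8.62 km/s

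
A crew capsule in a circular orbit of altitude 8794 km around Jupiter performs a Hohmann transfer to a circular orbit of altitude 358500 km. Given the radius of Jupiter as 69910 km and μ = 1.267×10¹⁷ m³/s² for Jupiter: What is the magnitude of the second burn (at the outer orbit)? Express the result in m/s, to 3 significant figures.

Δv ≈ 7620 m/s

r₁ = 69910 + 8794 = 78704 km = 7.8704×10⁷ m.
r₂ = 69910 + 358500 = 428410 km = 4.2841×10⁸ m.
Transfer ellipse a_t = (r₁ + r₂)/2 = 2.536×10⁸ m.
At r₁: circular v_c1 = √(μ/r₁) = 40120 m/s; transfer-perijove v_p = √[μ(2/r₁ − 1/a_t)] = 52150 m/s.
At r₂: circular v_c2 = √(μ/r₂) = 17200 m/s; transfer-apojove v_a = √[μ(2/r₂ − 1/a_t)] = 9581 m/s.
Δv₂ = v_c2 − v_a = 7616 m/s.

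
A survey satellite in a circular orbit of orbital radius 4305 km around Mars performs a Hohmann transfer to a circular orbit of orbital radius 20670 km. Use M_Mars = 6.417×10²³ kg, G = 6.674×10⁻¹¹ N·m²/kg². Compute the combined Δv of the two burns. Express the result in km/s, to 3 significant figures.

μ = GM = 6.674×10⁻¹¹ × 6.417×10²³ = 4.283×10¹³ m³/s².
r₁ = 4305 km = 4.305×10⁶ m.
r₂ = 20670 km = 2.067×10⁷ m.
Transfer ellipse a_t = (r₁ + r₂)/2 = 1.249×10⁷ m.
At r₁: circular v_c1 = √(μ/r₁) = 3154 m/s; transfer-periapsis v_p = √[μ(2/r₁ − 1/a_t)] = 4058 m/s.
Δv₁ = v_p − v_c1 = 903.9 m/s.
At r₂: circular v_c2 = √(μ/r₂) = 1439 m/s; transfer-apoapsis v_a = √[μ(2/r₂ − 1/a_t)] = 845.2 m/s.
Δv₂ = v_c2 − v_a = 594.3 m/s.
Total Δv = Δv₁ + Δv₂ = 1498 m/s = 1.498 km/s.

Δv_total ≈ 1.50 km/s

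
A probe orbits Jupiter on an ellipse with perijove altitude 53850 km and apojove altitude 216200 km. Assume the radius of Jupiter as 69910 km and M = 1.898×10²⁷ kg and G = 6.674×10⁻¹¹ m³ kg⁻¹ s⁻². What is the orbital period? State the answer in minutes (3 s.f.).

μ = GM = 6.674×10⁻¹¹ × 1.898×10²⁷ = 1.267×10¹⁷ m³/s².
r_p = 69910 + 53850 = 123760 km = 1.2376×10⁸ m.
r_a = 69910 + 216200 = 286110 km = 2.8611×10⁸ m.
Semi-major axis a = (r_p + r_a)/2 = (1.2376×10⁵ + 2.8611×10⁵)/2 = 2.0494×10⁵ km = 2.049×10⁸ m.
By Kepler's third law T = 2π√(a³/μ) = 2π × 8.243×10³ = 5.179×10⁴ s.
= 863.2 minutes.

T ≈ 863 minutes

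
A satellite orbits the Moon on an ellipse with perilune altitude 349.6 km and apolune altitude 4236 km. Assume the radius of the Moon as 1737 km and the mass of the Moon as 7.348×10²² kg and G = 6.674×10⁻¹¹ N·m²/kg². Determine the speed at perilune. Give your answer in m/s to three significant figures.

μ = GM = 6.674×10⁻¹¹ × 7.348×10²² = 4.904×10¹² m³/s².
r_p = 1737 + 349.6 = 2086.6 km = 2.0866×10⁶ m.
r_a = 1737 + 4236 = 5973.0 km = 5.9730×10⁶ m.
Semi-major axis a = (r_p + r_a)/2 = 4029.8 km = 4.030×10⁶ m.
Vis-viva: v² = μ(2/r − 1/a) = 4.904×10¹² × (9.585×10⁻⁷ − 2.482×10⁻⁷) = 3.484×10⁶ m²/s².
v = 1866 m/s.

v ≈ 1870 m/s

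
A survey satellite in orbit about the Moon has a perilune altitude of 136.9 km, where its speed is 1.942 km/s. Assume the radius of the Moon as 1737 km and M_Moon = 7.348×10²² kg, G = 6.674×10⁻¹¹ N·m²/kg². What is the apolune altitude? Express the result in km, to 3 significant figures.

μ = GM = 6.674×10⁻¹¹ × 7.348×10²² = 4.904×10¹² m³/s².
r_p = 1737 + 136.9 = 1873.9 km = 1.874×10⁶ m.
Specific energy ε = v²/2 − μ/r = -7.313×10⁵ J/kg, so a = −μ/(2ε) = 3.353×10⁶ m.
The apsides satisfy r_p + r_a = 2a, so the apolune radius is 2a − r_p = 4.832×10⁶ m = 4831.6 km.
Apolune altitude = 4831.6 − 1737 = 3094.6 km.

apolune altitude ≈ 3090 km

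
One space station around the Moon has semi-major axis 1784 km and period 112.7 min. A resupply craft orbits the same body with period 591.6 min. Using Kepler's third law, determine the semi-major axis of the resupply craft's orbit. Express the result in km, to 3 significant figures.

a₂ ≈ 5390 km

Kepler's third law: a³ ∝ T², so a₂ = a₁ (T₂/T₁)^(2/3).
T₂/T₁ = 5.249, (T₂/T₁)^(2/3) = 3.020.
a₂ = 1784 × 3.020 = 5388 km.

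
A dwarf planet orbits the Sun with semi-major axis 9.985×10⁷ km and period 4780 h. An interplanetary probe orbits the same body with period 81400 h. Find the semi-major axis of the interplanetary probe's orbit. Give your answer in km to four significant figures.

Kepler's third law: a³ ∝ T², so a₂ = a₁ (T₂/T₁)^(2/3).
T₂/T₁ = 17.03, (T₂/T₁)^(2/3) = 6.619.
a₂ = 9.985×10⁷ × 6.619 = 6.609×10⁸ km.

a₂ ≈ 6.609×10⁸ km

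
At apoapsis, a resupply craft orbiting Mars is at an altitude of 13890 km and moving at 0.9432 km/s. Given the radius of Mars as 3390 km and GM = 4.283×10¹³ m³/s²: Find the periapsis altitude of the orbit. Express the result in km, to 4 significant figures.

r_a = 3390 + 13890 = 17280 km = 1.728×10⁷ m.
Specific energy ε = v²/2 − μ/r = -2.034×10⁶ J/kg, so a = −μ/(2ε) = 1.053×10⁷ m.
The apsides satisfy r_p + r_a = 2a, so the periapsis radius is 2a − r_a = 3.779×10⁶ m = 3779.4 km.
Periapsis altitude = 3779.4 − 3390 = 389.36 km.

periapsis altitude ≈ 389.4 km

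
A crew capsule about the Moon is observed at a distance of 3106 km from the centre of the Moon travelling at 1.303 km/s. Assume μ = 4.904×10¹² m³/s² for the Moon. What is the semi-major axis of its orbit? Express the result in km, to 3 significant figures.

a ≈ 3360 km

r = 3.106×10⁶ m.
Vis-viva rearranged: 1/a = 2/r − v²/μ = 6.439×10⁻⁷ − 3.462×10⁻⁷ = 2.977×10⁻⁷ m⁻¹.
a = 3.359×10⁶ m = 3359.0 km.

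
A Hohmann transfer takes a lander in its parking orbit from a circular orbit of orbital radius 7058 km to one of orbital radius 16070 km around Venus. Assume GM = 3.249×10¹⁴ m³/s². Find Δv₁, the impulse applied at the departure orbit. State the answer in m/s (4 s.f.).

r₁ = 7058 km = 7.058×10⁶ m.
r₂ = 16070 km = 1.607×10⁷ m.
Transfer ellipse a_t = (r₁ + r₂)/2 = 1.156×10⁷ m.
At r₁: circular v_c1 = √(μ/r₁) = 6785 m/s; transfer-periapsis v_p = √[μ(2/r₁ − 1/a_t)] = 7998 m/s.
Δv₁ = v_p − v_c1 = 1213 m/s.

Δv ≈ 1213 m/s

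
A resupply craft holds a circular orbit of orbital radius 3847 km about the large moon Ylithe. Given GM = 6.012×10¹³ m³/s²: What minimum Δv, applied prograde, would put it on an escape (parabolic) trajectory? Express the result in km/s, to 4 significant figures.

r = 3847 km = 3.847×10⁶ m.
Circular speed v_c = √(μ/r) = 3953 m/s.
Escape speed v_esc = √(2μ/r) = √2 × v_c = 5591 m/s.
Δv = v_esc − v_c = 1637 m/s = 1.637 km/s.

Δv ≈ 1.637 km/s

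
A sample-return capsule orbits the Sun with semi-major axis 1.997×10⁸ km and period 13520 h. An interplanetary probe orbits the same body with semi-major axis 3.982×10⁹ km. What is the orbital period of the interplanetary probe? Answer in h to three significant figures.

T₂ ≈ 1.20×10⁶ h

Kepler's third law: T² ∝ a³, so T₂ = T₁ (a₂/a₁)^(3/2).
a₂/a₁ = 19.94, (a₂/a₁)^(3/2) = 89.04.
T₂ = 13520 × 89.04 = 1.204×10⁶ h.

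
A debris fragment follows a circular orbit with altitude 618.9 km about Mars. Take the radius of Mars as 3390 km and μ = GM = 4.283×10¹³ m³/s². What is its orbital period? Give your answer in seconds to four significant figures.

r = 3390 + 618.9 = 4008.9 km = 4.0089×10⁶ m.
Kepler's third law: T = 2π√(r³/μ) = 2π√((4.009×10⁶)³ / 4.283×10¹³).
r³/μ = 1.504×10⁶ s², so T = 2π × 1.226×10³ = 7.706×10³ s.

T ≈ 7706 seconds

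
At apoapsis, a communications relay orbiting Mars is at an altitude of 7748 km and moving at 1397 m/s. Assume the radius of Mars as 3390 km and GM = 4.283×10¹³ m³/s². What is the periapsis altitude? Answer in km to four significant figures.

periapsis altitude ≈ 397.5 km

r_a = 3390 + 7748 = 11138 km = 1.114×10⁷ m.
Specific energy ε = v²/2 − μ/r = -2.870×10⁶ J/kg, so a = −μ/(2ε) = 7.463×10⁶ m.
The apsides satisfy r_p + r_a = 2a, so the periapsis radius is 2a − r_a = 3.787×10⁶ m = 3787.5 km.
Periapsis altitude = 3787.5 − 3390 = 397.48 km.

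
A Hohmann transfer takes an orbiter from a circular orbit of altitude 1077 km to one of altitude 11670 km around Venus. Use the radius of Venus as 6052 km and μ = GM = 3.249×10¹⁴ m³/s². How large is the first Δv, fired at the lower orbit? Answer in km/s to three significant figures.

Δv ≈ 1.31 km/s

r₁ = 6052 + 1077 = 7129.0 km = 7.1290×10⁶ m.
r₂ = 6052 + 11670 = 17722 km = 1.7722×10⁷ m.
Transfer ellipse a_t = (r₁ + r₂)/2 = 1.243×10⁷ m.
At r₁: circular v_c1 = √(μ/r₁) = 6751 m/s; transfer-periapsis v_p = √[μ(2/r₁ − 1/a_t)] = 8062 m/s.
Δv₁ = v_p − v_c1 = 1311 m/s.
= 1.311 km/s.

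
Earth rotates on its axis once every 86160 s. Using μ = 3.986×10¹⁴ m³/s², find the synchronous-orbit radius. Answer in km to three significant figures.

A synchronous orbit has period T, so by Kepler's third law a = (μT²/4π²)^(1/3).
μT²/4π² = 3.986×10¹⁴ × (8.616×10⁴)² / 39.48 = 7.495×10²² m³.
a = 4.216×10⁷ m = 42163 km.

r_sync ≈ 42200 km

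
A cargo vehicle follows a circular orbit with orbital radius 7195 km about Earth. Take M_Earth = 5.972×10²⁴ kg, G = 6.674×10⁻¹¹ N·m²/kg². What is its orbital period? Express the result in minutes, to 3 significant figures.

T ≈ 101 minutes

μ = GM = 6.674×10⁻¹¹ × 5.972×10²⁴ = 3.986×10¹⁴ m³/s².
r = 7195 km = 7.195×10⁶ m.
Kepler's third law: T = 2π√(r³/μ) = 2π√((7.195×10⁶)³ / 3.986×10¹⁴).
r³/μ = 9.345×10⁵ s², so T = 2π × 9.667×10² = 6.074×10³ s.
Converting: 6.074×10³ s ÷ 60.00 = 101.2 minutes.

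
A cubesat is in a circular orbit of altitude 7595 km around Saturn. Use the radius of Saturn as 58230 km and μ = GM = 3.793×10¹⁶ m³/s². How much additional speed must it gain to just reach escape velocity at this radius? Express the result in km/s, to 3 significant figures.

r = 58230 + 7595 = 65825 km = 6.5825×10⁷ m.
Circular speed v_c = √(μ/r) = 24000 m/s.
Escape speed v_esc = √(2μ/r) = √2 × v_c = 33950 m/s.
Δv = v_esc − v_c = 9943 m/s = 9.943 km/s.

Δv ≈ 9.94 km/s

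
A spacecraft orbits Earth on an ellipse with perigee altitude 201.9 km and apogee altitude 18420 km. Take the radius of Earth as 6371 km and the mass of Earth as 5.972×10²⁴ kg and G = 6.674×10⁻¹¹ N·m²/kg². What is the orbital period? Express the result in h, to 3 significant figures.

μ = GM = 6.674×10⁻¹¹ × 5.972×10²⁴ = 3.986×10¹⁴ m³/s².
r_p = 6371 + 201.9 = 6572.9 km = 6.5729×10⁶ m.
r_a = 6371 + 18420 = 24791 km = 2.4791×10⁷ m.
Semi-major axis a = (r_p + r_a)/2 = (6572.9 + 24791)/2 = 15682 km = 1.568×10⁷ m.
By Kepler's third law T = 2π√(a³/μ) = 2π × 3.111×10³ = 1.954×10⁴ s.
= 5.429 h.

T ≈ 5.43 h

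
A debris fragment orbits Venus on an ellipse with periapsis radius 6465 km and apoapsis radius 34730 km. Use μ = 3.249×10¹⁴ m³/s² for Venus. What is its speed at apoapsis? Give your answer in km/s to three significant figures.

Semi-major axis a = (r_p + r_a)/2 = 20598 km = 2.060×10⁷ m.
Vis-viva: v² = μ(2/r − 1/a) = 3.249×10¹⁴ × (5.759×10⁻⁸ − 4.855×10⁻⁸) = 2.936×10⁶ m²/s².
v = 1714 m/s = 1.714 km/s.

v ≈ 1.71 km/s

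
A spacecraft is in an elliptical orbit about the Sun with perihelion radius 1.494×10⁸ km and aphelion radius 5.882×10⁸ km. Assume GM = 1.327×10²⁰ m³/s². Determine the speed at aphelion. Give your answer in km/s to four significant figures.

Semi-major axis a = (r_p + r_a)/2 = 3.6880×10⁸ km = 3.688×10¹¹ m.
Vis-viva: v² = μ(2/r − 1/a) = 1.327×10²⁰ × (3.400×10⁻¹² − 2.711×10⁻¹²) = 9.139×10⁷ m²/s².
v = 9560 m/s = 9.560 km/s.

v ≈ 9.560 km/s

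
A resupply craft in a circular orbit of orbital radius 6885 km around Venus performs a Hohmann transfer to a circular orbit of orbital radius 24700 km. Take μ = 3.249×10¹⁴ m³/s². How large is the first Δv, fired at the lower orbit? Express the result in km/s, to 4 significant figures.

r₁ = 6885 km = 6.885×10⁶ m.
r₂ = 24700 km = 2.470×10⁷ m.
Transfer ellipse a_t = (r₁ + r₂)/2 = 1.579×10⁷ m.
At r₁: circular v_c1 = √(μ/r₁) = 6869 m/s; transfer-periapsis v_p = √[μ(2/r₁ − 1/a_t)] = 8591 m/s.
Δv₁ = v_p − v_c1 = 1722 m/s.
= 1.722 km/s.

Δv ≈ 1.722 km/s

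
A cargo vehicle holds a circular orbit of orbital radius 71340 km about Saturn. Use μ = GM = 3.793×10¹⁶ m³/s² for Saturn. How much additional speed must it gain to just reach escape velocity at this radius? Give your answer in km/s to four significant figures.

r = 71340 km = 7.134×10⁷ m.
Circular speed v_c = √(μ/r) = 23060 m/s.
Escape speed v_esc = √(2μ/r) = √2 × v_c = 32610 m/s.
Δv = v_esc − v_c = 9551 m/s = 9.551 km/s.

Δv ≈ 9.551 km/s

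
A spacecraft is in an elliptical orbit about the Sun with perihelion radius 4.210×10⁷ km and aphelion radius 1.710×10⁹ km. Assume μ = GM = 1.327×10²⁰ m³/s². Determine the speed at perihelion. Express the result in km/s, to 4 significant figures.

Semi-major axis a = (r_p + r_a)/2 = 8.7605×10⁸ km = 8.760×10¹¹ m.
Vis-viva: v² = μ(2/r − 1/a) = 1.327×10²⁰ × (4.751×10⁻¹¹ − 1.141×10⁻¹²) = 6.153×10⁹ m²/s².
v = 78440 m/s = 78.44 km/s.

v ≈ 78.44 km/s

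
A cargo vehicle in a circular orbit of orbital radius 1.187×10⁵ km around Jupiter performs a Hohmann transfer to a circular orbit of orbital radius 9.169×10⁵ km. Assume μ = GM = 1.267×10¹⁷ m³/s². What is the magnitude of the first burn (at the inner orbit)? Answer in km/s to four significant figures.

Δv ≈ 10.80 km/s

r₁ = 1.187×10⁵ km = 1.187×10⁸ m.
r₂ = 9.169×10⁵ km = 9.169×10⁸ m.
Transfer ellipse a_t = (r₁ + r₂)/2 = 5.178×10⁸ m.
At r₁: circular v_c1 = √(μ/r₁) = 32670 m/s; transfer-perijove v_p = √[μ(2/r₁ − 1/a_t)] = 43480 m/s.
Δv₁ = v_p − v_c1 = 10800 m/s.
= 10.80 km/s.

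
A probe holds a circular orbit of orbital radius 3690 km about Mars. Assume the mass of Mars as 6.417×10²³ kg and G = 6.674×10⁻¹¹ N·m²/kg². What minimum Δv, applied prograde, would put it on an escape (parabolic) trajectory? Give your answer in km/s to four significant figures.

Δv ≈ 1.411 km/s

μ = GM = 6.674×10⁻¹¹ × 6.417×10²³ = 4.283×10¹³ m³/s².
r = 3690 km = 3.690×10⁶ m.
Circular speed v_c = √(μ/r) = 3407 m/s.
Escape speed v_esc = √(2μ/r) = √2 × v_c = 4818 m/s.
Δv = v_esc − v_c = 1411 m/s = 1.411 km/s.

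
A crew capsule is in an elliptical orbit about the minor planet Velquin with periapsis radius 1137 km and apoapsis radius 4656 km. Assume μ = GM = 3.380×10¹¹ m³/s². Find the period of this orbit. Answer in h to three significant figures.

Semi-major axis a = (r_p + r_a)/2 = (1137.0 + 4656.0)/2 = 2896.5 km = 2.896×10⁶ m.
By Kepler's third law T = 2π√(a³/μ) = 2π × 8.479×10³ = 5.328×10⁴ s.
= 14.80 h.

T ≈ 14.8 h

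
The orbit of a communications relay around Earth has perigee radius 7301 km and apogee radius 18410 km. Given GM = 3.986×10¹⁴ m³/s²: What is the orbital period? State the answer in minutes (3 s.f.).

T ≈ 242 minutes

Semi-major axis a = (r_p + r_a)/2 = (7301.0 + 18410)/2 = 12856 km = 1.286×10⁷ m.
By Kepler's third law T = 2π√(a³/μ) = 2π × 2.309×10³ = 1.451×10⁴ s.
= 241.8 minutes.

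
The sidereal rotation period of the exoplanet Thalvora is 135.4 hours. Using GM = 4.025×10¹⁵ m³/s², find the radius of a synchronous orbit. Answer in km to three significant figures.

T = 135.4 hours = 4.874×10⁵ s.
A synchronous orbit has period T, so by Kepler's third law a = (μT²/4π²)^(1/3).
μT²/4π² = 4.025×10¹⁵ × (4.874×10⁵)² / 39.48 = 2.422×10²⁵ m³.
a = 2.893×10⁸ m = 2.8935×10⁵ km.

r_sync ≈ 2.89×10⁵ km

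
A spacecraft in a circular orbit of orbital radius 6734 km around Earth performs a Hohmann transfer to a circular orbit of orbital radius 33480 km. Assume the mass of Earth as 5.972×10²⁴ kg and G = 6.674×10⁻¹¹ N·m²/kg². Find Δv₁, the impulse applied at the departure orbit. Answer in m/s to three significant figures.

Δv ≈ 2230 m/s

μ = GM = 6.674×10⁻¹¹ × 5.972×10²⁴ = 3.986×10¹⁴ m³/s².
r₁ = 6734 km = 6.734×10⁶ m.
r₂ = 33480 km = 3.348×10⁷ m.
Transfer ellipse a_t = (r₁ + r₂)/2 = 2.011×10⁷ m.
At r₁: circular v_c1 = √(μ/r₁) = 7693 m/s; transfer-perigee v_p = √[μ(2/r₁ − 1/a_t)] = 9927 m/s.
Δv₁ = v_p − v_c1 = 2234 m/s.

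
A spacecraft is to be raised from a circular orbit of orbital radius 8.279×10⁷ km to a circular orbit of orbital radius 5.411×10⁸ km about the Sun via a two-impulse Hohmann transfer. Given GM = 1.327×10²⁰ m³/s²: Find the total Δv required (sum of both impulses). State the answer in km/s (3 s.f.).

r₁ = 8.279×10⁷ km = 8.279×10¹⁰ m.
r₂ = 5.411×10⁸ km = 5.411×10¹¹ m.
Transfer ellipse a_t = (r₁ + r₂)/2 = 3.119×10¹¹ m.
At r₁: circular v_c1 = √(μ/r₁) = 40040 m/s; transfer-perihelion v_p = √[μ(2/r₁ − 1/a_t)] = 52730 m/s.
Δv₁ = v_p − v_c1 = 12690 m/s.
At r₂: circular v_c2 = √(μ/r₂) = 15660 m/s; transfer-aphelion v_a = √[μ(2/r₂ − 1/a_t)] = 8068 m/s.
Δv₂ = v_c2 − v_a = 7593 m/s.
Total Δv = Δv₁ + Δv₂ = 20290 m/s = 20.29 km/s.

Δv_total ≈ 20.3 km/s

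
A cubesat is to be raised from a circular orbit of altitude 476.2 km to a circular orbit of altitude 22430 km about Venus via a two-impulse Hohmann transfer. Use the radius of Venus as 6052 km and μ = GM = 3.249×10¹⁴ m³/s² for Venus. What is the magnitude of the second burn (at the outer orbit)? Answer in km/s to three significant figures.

r₁ = 6052 + 476.2 = 6528.2 km = 6.5282×10⁶ m.
r₂ = 6052 + 22430 = 28482 km = 2.8482×10⁷ m.
Transfer ellipse a_t = (r₁ + r₂)/2 = 1.751×10⁷ m.
At r₁: circular v_c1 = √(μ/r₁) = 7055 m/s; transfer-periapsis v_p = √[μ(2/r₁ − 1/a_t)] = 8999 m/s.
At r₂: circular v_c2 = √(μ/r₂) = 3377 m/s; transfer-apoapsis v_a = √[μ(2/r₂ − 1/a_t)] = 2063 m/s.
Δv₂ = v_c2 − v_a = 1315 m/s.
= 1.315 km/s.

Δv ≈ 1.31 km/s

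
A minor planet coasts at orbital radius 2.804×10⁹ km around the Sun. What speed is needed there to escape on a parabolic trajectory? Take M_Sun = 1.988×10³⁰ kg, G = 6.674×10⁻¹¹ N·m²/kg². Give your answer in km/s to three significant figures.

μ = GM = 6.674×10⁻¹¹ × 1.988×10³⁰ = 1.327×10²⁰ m³/s².
r = 2.804×10⁹ km = 2.804×10¹² m.
Escape speed v_esc = √(2μ/r) = √(2 × 1.327×10²⁰ / 2.804×10¹²) = √(9.464×10⁷) = 9728 m/s.
= 9.728 km/s.

v_esc ≈ 9.73 km/s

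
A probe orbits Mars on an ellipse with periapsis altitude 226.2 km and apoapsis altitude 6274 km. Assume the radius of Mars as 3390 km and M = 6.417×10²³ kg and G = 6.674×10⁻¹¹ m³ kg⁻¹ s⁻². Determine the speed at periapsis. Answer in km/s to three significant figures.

μ = GM = 6.674×10⁻¹¹ × 6.417×10²³ = 4.283×10¹³ m³/s².
r_p = 3390 + 226.2 = 3616.2 km = 3.6162×10⁶ m.
r_a = 3390 + 6274 = 9664.0 km = 9.6640×10⁶ m.
Semi-major axis a = (r_p + r_a)/2 = 6640.1 km = 6.640×10⁶ m.
Vis-viva: v² = μ(2/r − 1/a) = 4.283×10¹³ × (5.531×10⁻⁷ − 1.506×10⁻⁷) = 1.724×10⁷ m²/s².
v = 4152 m/s = 4.152 km/s.

v ≈ 4.15 km/s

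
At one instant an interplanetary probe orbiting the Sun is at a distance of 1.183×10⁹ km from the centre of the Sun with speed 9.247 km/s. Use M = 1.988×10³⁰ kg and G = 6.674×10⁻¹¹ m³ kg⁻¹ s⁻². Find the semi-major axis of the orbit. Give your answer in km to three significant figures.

μ = GM = 6.674×10⁻¹¹ × 1.988×10³⁰ = 1.327×10²⁰ m³/s².
r = 1.183×10¹² m.
Specific orbital energy ε = v²/2 − μ/r = (9247)²/2 − 1.327×10²⁰/1.183×10¹² = -6.940×10⁷ J/kg.
Since ε = −μ/(2a), a = −μ/(2ε) = 9.559×10¹¹ m = 9.5588×10⁸ km.

a ≈ 9.56×10⁸ km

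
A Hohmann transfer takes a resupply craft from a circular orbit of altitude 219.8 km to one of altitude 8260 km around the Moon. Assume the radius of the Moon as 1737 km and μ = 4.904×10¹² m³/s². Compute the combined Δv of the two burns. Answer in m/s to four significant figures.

r₁ = 1737 + 219.8 = 1956.8 km = 1.9568×10⁶ m.
r₂ = 1737 + 8260 = 9997.0 km = 9.9970×10⁶ m.
Transfer ellipse a_t = (r₁ + r₂)/2 = 5.977×10⁶ m.
At r₁: circular v_c1 = √(μ/r₁) = 1583 m/s; transfer-perilune v_p = √[μ(2/r₁ − 1/a_t)] = 2047 m/s.
Δv₁ = v_p − v_c1 = 464.3 m/s.
At r₂: circular v_c2 = √(μ/r₂) = 700.4 m/s; transfer-apolune v_a = √[μ(2/r₂ − 1/a_t)] = 400.8 m/s.
Δv₂ = v_c2 − v_a = 299.6 m/s.
Total Δv = Δv₁ + Δv₂ = 763.9 m/s.

Δv_total ≈ 763.9 m/s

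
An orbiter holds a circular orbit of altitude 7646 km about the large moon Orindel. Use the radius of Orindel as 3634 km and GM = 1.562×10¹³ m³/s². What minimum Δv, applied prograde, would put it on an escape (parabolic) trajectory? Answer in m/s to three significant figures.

r = 3634 + 7646 = 11280 km = 1.1280×10⁷ m.
Circular speed v_c = √(μ/r) = 1177 m/s.
Escape speed v_esc = √(2μ/r) = √2 × v_c = 1664 m/s.
Δv = v_esc − v_c = 487.4 m/s.

Δv ≈ 487 m/s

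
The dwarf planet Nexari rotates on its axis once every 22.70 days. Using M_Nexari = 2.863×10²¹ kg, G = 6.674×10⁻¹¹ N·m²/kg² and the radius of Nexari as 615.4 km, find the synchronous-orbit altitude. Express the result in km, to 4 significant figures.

μ = GM = 6.674×10⁻¹¹ × 2.863×10²¹ = 1.911×10¹¹ m³/s².
T = 22.70 days = 1.961×10⁶ s.
A synchronous orbit has period T, so by Kepler's third law a = (μT²/4π²)^(1/3).
μT²/4π² = 1.911×10¹¹ × (1.961×10⁶)² / 39.48 = 1.862×10²² m³.
a = 2.650×10⁷ m = 26504 km.
Altitude h = a − R = 26504 − 615.4 = 25888 km.

h_sync ≈ 25890 km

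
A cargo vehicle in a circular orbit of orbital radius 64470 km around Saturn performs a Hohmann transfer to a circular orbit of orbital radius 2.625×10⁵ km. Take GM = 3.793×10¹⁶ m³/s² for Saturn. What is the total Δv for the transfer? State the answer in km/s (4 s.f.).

Δv_total ≈ 10.95 km/s

r₁ = 64470 km = 6.447×10⁷ m.
r₂ = 2.625×10⁵ km = 2.625×10⁸ m.
Transfer ellipse a_t = (r₁ + r₂)/2 = 1.635×10⁸ m.
At r₁: circular v_c1 = √(μ/r₁) = 24260 m/s; transfer-perikrone v_p = √[μ(2/r₁ − 1/a_t)] = 30740 m/s.
Δv₁ = v_p − v_c1 = 6480 m/s.
At r₂: circular v_c2 = √(μ/r₂) = 12020 m/s; transfer-apokrone v_a = √[μ(2/r₂ − 1/a_t)] = 7549 m/s.
Δv₂ = v_c2 − v_a = 4472 m/s.
Total Δv = Δv₁ + Δv₂ = 10950 m/s = 10.95 km/s.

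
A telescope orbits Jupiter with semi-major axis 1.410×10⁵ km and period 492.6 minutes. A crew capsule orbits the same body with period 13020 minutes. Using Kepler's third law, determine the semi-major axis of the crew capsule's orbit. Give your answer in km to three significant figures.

Kepler's third law: a³ ∝ T², so a₂ = a₁ (T₂/T₁)^(2/3).
T₂/T₁ = 26.43, (T₂/T₁)^(2/3) = 8.873.
a₂ = 1.410×10⁵ × 8.873 = 1.251×10⁶ km.

a₂ ≈ 1.25×10⁶ km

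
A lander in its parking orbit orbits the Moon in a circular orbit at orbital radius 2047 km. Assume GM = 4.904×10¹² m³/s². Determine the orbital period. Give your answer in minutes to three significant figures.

r = 2047 km = 2.047×10⁶ m.
Kepler's third law: T = 2π√(r³/μ) = 2π√((2.047×10⁶)³ / 4.904×10¹²).
r³/μ = 1.749×10⁶ s², so T = 2π × 1.323×10³ = 8.310×10³ s.
Converting: 8.310×10³ s ÷ 60.00 = 138.5 minutes.

T ≈ 138 minutes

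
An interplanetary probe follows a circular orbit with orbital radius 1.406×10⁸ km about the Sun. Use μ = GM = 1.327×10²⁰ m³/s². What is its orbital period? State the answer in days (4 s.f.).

r = 1.406×10⁸ km = 1.406×10¹¹ m.
Kepler's third law: T = 2π√(r³/μ) = 2π√((1.406×10¹¹)³ / 1.327×10²⁰).
r³/μ = 2.095×10¹³ s², so T = 2π × 4.577×10⁶ = 2.876×10⁷ s.
Converting: 2.876×10⁷ s ÷ 86400 = 332.8 days.

T ≈ 332.8 days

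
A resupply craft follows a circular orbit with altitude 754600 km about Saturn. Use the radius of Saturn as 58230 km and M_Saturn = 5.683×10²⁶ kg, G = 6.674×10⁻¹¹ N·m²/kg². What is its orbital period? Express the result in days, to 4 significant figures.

μ = GM = 6.674×10⁻¹¹ × 5.683×10²⁶ = 3.793×10¹⁶ m³/s².
r = 58230 + 754600 = 812830 km = 8.1283×10⁸ m.
Kepler's third law: T = 2π√(r³/μ) = 2π√((8.128×10⁸)³ / 3.793×10¹⁶).
r³/μ = 1.416×10¹⁰ s², so T = 2π × 1.190×10⁵ = 7.476×10⁵ s.
Converting: 7.476×10⁵ s ÷ 86400 = 8.653 days.

T ≈ 8.653 days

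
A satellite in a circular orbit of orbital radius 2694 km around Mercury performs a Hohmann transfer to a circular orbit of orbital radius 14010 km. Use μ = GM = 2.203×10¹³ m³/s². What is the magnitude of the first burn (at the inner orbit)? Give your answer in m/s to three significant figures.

Δv ≈ 844 m/s

r₁ = 2694 km = 2.694×10⁶ m.
r₂ = 14010 km = 1.401×10⁷ m.
Transfer ellipse a_t = (r₁ + r₂)/2 = 8.352×10⁶ m.
At r₁: circular v_c1 = √(μ/r₁) = 2860 m/s; transfer-periherm v_p = √[μ(2/r₁ − 1/a_t)] = 3704 m/s.
Δv₁ = v_p − v_c1 = 844.0 m/s.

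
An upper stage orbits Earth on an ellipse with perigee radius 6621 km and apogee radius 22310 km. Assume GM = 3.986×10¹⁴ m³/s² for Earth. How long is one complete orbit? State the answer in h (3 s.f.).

Semi-major axis a = (r_p + r_a)/2 = (6621.0 + 22310)/2 = 14466 km = 1.447×10⁷ m.
By Kepler's third law T = 2π√(a³/μ) = 2π × 2.756×10³ = 1.731×10⁴ s.
= 4.810 h.

T ≈ 4.81 h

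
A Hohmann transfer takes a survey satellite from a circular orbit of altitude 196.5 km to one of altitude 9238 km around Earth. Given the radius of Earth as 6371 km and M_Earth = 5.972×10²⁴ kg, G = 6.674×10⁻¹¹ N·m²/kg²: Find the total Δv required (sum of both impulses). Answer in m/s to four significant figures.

Δv_total ≈ 2617 m/s

μ = GM = 6.674×10⁻¹¹ × 5.972×10²⁴ = 3.986×10¹⁴ m³/s².
r₁ = 6371 + 196.5 = 6567.5 km = 6.5675×10⁶ m.
r₂ = 6371 + 9238 = 15609 km = 1.5609×10⁷ m.
Transfer ellipse a_t = (r₁ + r₂)/2 = 1.109×10⁷ m.
At r₁: circular v_c1 = √(μ/r₁) = 7790 m/s; transfer-perigee v_p = √[μ(2/r₁ − 1/a_t)] = 9243 m/s.
Δv₁ = v_p − v_c1 = 1453 m/s.
At r₂: circular v_c2 = √(μ/r₂) = 5053 m/s; transfer-apogee v_a = √[μ(2/r₂ − 1/a_t)] = 3889 m/s.
Δv₂ = v_c2 − v_a = 1164 m/s.
Total Δv = Δv₁ + Δv₂ = 2617 m/s.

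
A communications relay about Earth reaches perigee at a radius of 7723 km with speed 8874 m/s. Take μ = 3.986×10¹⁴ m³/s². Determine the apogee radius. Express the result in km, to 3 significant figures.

r_p = 7.723×10⁶ m.
Specific energy ε = v²/2 − μ/r = -1.224×10⁷ J/kg, so a = −μ/(2ε) = 1.629×10⁷ m.
The apsides satisfy r_p + r_a = 2a, so the apogee radius is 2a − r_p = 2.485×10⁷ m = 24847 km.

apogee radius ≈ 24800 km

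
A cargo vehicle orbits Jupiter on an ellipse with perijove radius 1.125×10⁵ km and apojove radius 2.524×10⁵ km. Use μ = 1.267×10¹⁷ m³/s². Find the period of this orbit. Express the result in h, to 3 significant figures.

T ≈ 12.1 h

Semi-major axis a = (r_p + r_a)/2 = (1.1250×10⁵ + 2.5240×10⁵)/2 = 1.8245×10⁵ km = 1.824×10⁸ m.
By Kepler's third law T = 2π√(a³/μ) = 2π × 6.924×10³ = 4.350×10⁴ s.
= 12.08 h.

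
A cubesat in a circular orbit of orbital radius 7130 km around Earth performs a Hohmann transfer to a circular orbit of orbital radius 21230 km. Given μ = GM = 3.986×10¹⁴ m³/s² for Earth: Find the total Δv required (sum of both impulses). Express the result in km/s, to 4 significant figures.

r₁ = 7130 km = 7.130×10⁶ m.
r₂ = 21230 km = 2.123×10⁷ m.
Transfer ellipse a_t = (r₁ + r₂)/2 = 1.418×10⁷ m.
At r₁: circular v_c1 = √(μ/r₁) = 7477 m/s; transfer-perigee v_p = √[μ(2/r₁ − 1/a_t)] = 9149 m/s.
Δv₁ = v_p − v_c1 = 1672 m/s.
At r₂: circular v_c2 = √(μ/r₂) = 4333 m/s; transfer-apogee v_a = √[μ(2/r₂ − 1/a_t)] = 3073 m/s.
Δv₂ = v_c2 − v_a = 1260 m/s.
Total Δv = Δv₁ + Δv₂ = 2932 m/s = 2.932 km/s.

Δv_total ≈ 2.932 km/s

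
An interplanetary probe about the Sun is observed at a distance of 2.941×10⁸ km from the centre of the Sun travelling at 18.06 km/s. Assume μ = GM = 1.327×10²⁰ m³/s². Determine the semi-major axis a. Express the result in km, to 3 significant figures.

r = 2.941×10¹¹ m.
Vis-viva rearranged: 1/a = 2/r − v²/μ = 6.800×10⁻¹² − 2.458×10⁻¹² = 4.343×10⁻¹² m⁻¹.
a = 2.303×10¹¹ m = 2.3028×10⁸ km.

a ≈ 2.30×10⁸ km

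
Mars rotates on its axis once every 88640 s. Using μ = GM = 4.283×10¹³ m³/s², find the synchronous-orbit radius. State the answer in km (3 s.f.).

r_sync ≈ 20400 km

A synchronous orbit has period T, so by Kepler's third law a = (μT²/4π²)^(1/3).
μT²/4π² = 4.283×10¹³ × (8.864×10⁴)² / 39.48 = 8.524×10²¹ m³.
a = 2.043×10⁷ m = 20428 km.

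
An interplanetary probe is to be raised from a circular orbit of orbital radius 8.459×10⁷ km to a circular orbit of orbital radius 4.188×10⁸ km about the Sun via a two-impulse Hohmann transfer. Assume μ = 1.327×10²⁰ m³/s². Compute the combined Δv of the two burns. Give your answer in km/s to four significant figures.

r₁ = 8.459×10⁷ km = 8.459×10¹⁰ m.
r₂ = 4.188×10⁸ km = 4.188×10¹¹ m.
Transfer ellipse a_t = (r₁ + r₂)/2 = 2.517×10¹¹ m.
At r₁: circular v_c1 = √(μ/r₁) = 39610 m/s; transfer-perihelion v_p = √[μ(2/r₁ − 1/a_t)] = 51090 m/s.
Δv₁ = v_p − v_c1 = 11480 m/s.
At r₂: circular v_c2 = √(μ/r₂) = 17800 m/s; transfer-aphelion v_a = √[μ(2/r₂ − 1/a_t)] = 10320 m/s.
Δv₂ = v_c2 − v_a = 7481 m/s.
Total Δv = Δv₁ + Δv₂ = 18960 m/s = 18.96 km/s.

Δv_total ≈ 18.96 km/s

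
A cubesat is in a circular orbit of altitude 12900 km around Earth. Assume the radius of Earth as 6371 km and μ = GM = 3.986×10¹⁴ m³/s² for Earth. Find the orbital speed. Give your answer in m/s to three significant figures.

v ≈ 4550 m/s

r = 6371 + 12900 = 19271 km = 1.9271×10⁷ m.
For a circular orbit v = √(μ/r) = √(3.986×10¹⁴ / 1.927×10⁷) = √(2.068×10⁷) = 4548 m/s.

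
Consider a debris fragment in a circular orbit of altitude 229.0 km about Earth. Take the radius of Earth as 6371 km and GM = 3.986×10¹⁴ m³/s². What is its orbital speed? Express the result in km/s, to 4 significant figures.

r = 6371 + 229.0 = 6600.0 km = 6.6000×10⁶ m.
For a circular orbit v = √(μ/r) = √(3.986×10¹⁴ / 6.600×10⁶) = √(6.039×10⁷) = 7771 m/s.
That is 7.771 km/s.

v ≈ 7.771 km/s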